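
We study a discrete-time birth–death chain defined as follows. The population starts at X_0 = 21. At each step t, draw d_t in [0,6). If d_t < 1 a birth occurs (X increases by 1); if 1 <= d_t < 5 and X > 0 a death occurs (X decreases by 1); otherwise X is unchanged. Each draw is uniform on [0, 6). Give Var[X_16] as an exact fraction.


X can drop by at most 1 per step and X_0 = 21 > T = 16, so X_t >= 21 − t >= 5 > 0 for every t <= 16: the floor at 0 (the 'and X > 0' condition) never binds. Hence X_16 = X_0 + Σ_{t<16} Y_t with i.i.d. increments Y_t = y(d_t) ∈ {+1, −1, 0}.
Outcome values over d=0..5: [1, -1, -1, -1, -1, 0]
Σy = -3, Σy² = 5, M = 6
μ = -3/6 = -1/2,  σ² = 5/6 − (-1/2)² = 7/12
Independent increments: Var[X_16] = 16·σ² = 16·(7/12) = 28/3

28/3


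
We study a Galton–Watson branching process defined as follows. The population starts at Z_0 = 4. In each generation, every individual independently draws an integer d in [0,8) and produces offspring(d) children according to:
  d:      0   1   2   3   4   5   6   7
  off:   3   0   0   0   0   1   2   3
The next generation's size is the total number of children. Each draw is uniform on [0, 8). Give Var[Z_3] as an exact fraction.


1810431/65536

Outcome values over d=0..7: [3, 0, 0, 0, 0, 1, 2, 3]
Σy = 9, Σy² = 23, M = 8
μ = 9/8 = 9/8,  σ² = 23/8 − (9/8)² = 103/64
V_0 = 0, E_0 = 4
V_1 = 103/64·E_0 + (9/8)²·V_0 = 103/16;  E_1 = 9/2
V_2 = 103/64·E_1 + (9/8)²·V_1 = 15759/1024;  E_2 = 81/16
V_3 = 103/64·E_2 + (9/8)²·V_2 = 1810431/65536;  E_3 = 729/128


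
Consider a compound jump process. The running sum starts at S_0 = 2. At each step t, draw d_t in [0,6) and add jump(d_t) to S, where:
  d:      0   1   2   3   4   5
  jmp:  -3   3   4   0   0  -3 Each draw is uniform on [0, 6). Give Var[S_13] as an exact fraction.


Outcome values over d=0..5: [-3, 3, 4, 0, 0, -3]
Σy = 1, Σy² = 43, M = 6
μ = 1/6 = 1/6,  σ² = 43/6 − (1/6)² = 257/36
Independent increments: Var[S_13] = 13·σ² = 13·(257/36) = 3341/36

3341/36


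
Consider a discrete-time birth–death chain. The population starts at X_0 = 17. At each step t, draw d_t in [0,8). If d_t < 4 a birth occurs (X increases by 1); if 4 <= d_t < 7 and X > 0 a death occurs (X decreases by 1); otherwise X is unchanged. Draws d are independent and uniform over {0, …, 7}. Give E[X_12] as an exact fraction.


X can drop by at most 1 per step and X_0 = 17 > T = 12, so X_t >= 17 − t >= 5 > 0 for every t <= 12: the floor at 0 (the 'and X > 0' condition) never binds. Hence X_12 = X_0 + Σ_{t<12} Y_t with i.i.d. increments Y_t = y(d_t) ∈ {+1, −1, 0}.
Outcome values over d=0..7: [1, 1, 1, 1, -1, -1, -1, 0]
Σy = 1, Σy² = 7, M = 8
μ = 1/8 = 1/8,  σ² = 7/8 − (1/8)² = 55/64
E[X_12] = 17 + 12·(1/8) = 37/2

37/2


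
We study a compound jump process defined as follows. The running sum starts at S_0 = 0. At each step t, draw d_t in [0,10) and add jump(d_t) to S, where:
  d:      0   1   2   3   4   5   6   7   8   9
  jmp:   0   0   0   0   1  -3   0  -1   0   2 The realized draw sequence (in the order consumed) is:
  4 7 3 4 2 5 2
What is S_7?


t=0: S=0, d=4, jump=1, S_1=1
t=1: S=1, d=7, jump=-1, S_2=0
t=2: S=0, d=3, jump=0, S_3=0
t=3: S=0, d=4, jump=1, S_4=1
t=4: S=1, d=2, jump=0, S_5=1
t=5: S=1, d=5, jump=-3, S_6=-2
t=6: S=-2, d=2, jump=0, S_7=-2

-2


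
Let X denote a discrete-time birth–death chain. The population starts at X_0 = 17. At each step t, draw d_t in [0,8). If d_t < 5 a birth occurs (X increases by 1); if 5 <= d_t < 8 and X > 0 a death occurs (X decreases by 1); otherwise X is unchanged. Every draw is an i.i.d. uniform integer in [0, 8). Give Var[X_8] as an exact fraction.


15/2

X can drop by at most 1 per step and X_0 = 17 > T = 8, so X_t >= 17 − t >= 9 > 0 for every t <= 8: the floor at 0 (the 'and X > 0' condition) never binds. Hence X_8 = X_0 + Σ_{t<8} Y_t with i.i.d. increments Y_t = y(d_t) ∈ {+1, −1, 0}.
Outcome values over d=0..7: [1, 1, 1, 1, 1, -1, -1, -1]
Σy = 2, Σy² = 8, M = 8
μ = 2/8 = 1/4,  σ² = 8/8 − (1/4)² = 15/16
Independent increments: Var[X_8] = 8·σ² = 8·(15/16) = 15/2


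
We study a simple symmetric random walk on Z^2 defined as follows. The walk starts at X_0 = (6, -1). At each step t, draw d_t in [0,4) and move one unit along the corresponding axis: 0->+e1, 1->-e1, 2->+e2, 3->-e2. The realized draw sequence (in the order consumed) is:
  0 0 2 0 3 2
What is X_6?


(9, 0)

t=0: X=(6, -1), d=0 → +e1, X_1=(7, -1)
t=1: X=(7, -1), d=0 → +e1, X_2=(8, -1)
t=2: X=(8, -1), d=2 → +e2, X_3=(8, 0)
t=3: X=(8, 0), d=0 → +e1, X_4=(9, 0)
t=4: X=(9, 0), d=3 → -e2, X_5=(9, -1)
t=5: X=(9, -1), d=2 → +e2, X_6=(9, 0)


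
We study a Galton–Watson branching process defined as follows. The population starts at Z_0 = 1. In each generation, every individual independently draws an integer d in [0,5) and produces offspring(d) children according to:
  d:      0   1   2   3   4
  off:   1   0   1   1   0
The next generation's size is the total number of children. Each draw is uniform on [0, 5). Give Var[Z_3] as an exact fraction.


Outcome values over d=0..4: [1, 0, 1, 1, 0]
Σy = 3, Σy² = 3, M = 5
μ = 3/5 = 3/5,  σ² = 3/5 − (3/5)² = 6/25
V_0 = 0, E_0 = 1
V_1 = 6/25·E_0 + (3/5)²·V_0 = 6/25;  E_1 = 3/5
V_2 = 6/25·E_1 + (3/5)²·V_1 = 144/625;  E_2 = 9/25
V_3 = 6/25·E_2 + (3/5)²·V_2 = 2646/15625;  E_3 = 27/125

2646/15625


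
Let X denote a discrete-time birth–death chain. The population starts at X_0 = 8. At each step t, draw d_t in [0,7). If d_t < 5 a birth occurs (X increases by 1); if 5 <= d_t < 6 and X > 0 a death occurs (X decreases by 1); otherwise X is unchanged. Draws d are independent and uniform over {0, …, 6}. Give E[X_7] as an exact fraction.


12

X can drop by at most 1 per step and X_0 = 8 > T = 7, so X_t >= 8 − t >= 1 > 0 for every t <= 7: the floor at 0 (the 'and X > 0' condition) never binds. Hence X_7 = X_0 + Σ_{t<7} Y_t with i.i.d. increments Y_t = y(d_t) ∈ {+1, −1, 0}.
Outcome values over d=0..6: [1, 1, 1, 1, 1, -1, 0]
Σy = 4, Σy² = 6, M = 7
μ = 4/7 = 4/7,  σ² = 6/7 − (4/7)² = 26/49
E[X_7] = 8 + 7·(4/7) = 12


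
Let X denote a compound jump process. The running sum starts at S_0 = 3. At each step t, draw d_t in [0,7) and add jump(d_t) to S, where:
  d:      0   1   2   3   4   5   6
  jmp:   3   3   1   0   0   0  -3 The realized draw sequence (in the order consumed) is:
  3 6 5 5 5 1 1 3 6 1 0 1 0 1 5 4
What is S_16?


18

t=0: S=3, d=3, jump=0, S_1=3
t=1: S=3, d=6, jump=-3, S_2=0
t=2: S=0, d=5, jump=0, S_3=0
t=3: S=0, d=5, jump=0, S_4=0
t=4: S=0, d=5, jump=0, S_5=0
t=5: S=0, d=1, jump=3, S_6=3
t=6: S=3, d=1, jump=3, S_7=6
t=7: S=6, d=3, jump=0, S_8=6
t=8: S=6, d=6, jump=-3, S_9=3
t=9: S=3, d=1, jump=3, S_10=6
t=10: S=6, d=0, jump=3, S_11=9
t=11: S=9, d=1, jump=3, S_12=12
t=12: S=12, d=0, jump=3, S_13=15
t=13: S=15, d=1, jump=3, S_14=18
t=14: S=18, d=5, jump=0, S_15=18
t=15: S=18, d=4, jump=0, S_16=18


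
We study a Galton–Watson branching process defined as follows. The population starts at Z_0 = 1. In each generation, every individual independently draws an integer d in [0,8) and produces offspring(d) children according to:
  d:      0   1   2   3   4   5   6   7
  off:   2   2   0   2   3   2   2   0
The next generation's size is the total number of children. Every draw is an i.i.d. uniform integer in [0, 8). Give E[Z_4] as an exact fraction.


28561/4096

Outcome values over d=0..7: [2, 2, 0, 2, 3, 2, 2, 0]
Σy = 13, Σy² = 29, M = 8
μ = 13/8 = 13/8,  σ² = 29/8 − (13/8)² = 63/64
E[Z_0] = 1
E[Z_1] = 13/8·E[Z_0] = 13/8
E[Z_2] = 13/8·E[Z_1] = 169/64
E[Z_3] = 13/8·E[Z_2] = 2197/512
E[Z_4] = 13/8·E[Z_3] = 28561/4096


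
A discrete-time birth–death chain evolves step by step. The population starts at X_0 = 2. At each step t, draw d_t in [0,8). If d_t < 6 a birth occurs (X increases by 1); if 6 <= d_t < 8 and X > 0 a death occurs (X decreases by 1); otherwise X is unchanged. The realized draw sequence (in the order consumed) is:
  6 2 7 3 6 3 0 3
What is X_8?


t=0: X=2, d=6 → death, X_1=1
t=1: X=1, d=2 → birth, X_2=2
t=2: X=2, d=7 → death, X_3=1
t=3: X=1, d=3 → birth, X_4=2
t=4: X=2, d=6 → death, X_5=1
t=5: X=1, d=3 → birth, X_6=2
t=6: X=2, d=0 → birth, X_7=3
t=7: X=3, d=3 → birth, X_8=4

4


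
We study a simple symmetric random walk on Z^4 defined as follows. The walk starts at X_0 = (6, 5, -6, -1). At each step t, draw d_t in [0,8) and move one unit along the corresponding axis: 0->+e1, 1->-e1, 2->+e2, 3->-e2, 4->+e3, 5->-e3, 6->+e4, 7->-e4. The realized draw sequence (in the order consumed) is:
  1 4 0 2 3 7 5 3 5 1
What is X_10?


(5, 4, -7, -2)

t=0: X=(6, 5, -6, -1), d=1 → -e1, X_1=(5, 5, -6, -1)
t=1: X=(5, 5, -6, -1), d=4 → +e3, X_2=(5, 5, -5, -1)
t=2: X=(5, 5, -5, -1), d=0 → +e1, X_3=(6, 5, -5, -1)
t=3: X=(6, 5, -5, -1), d=2 → +e2, X_4=(6, 6, -5, -1)
t=4: X=(6, 6, -5, -1), d=3 → -e2, X_5=(6, 5, -5, -1)
t=5: X=(6, 5, -5, -1), d=7 → -e4, X_6=(6, 5, -5, -2)
t=6: X=(6, 5, -5, -2), d=5 → -e3, X_7=(6, 5, -6, -2)
t=7: X=(6, 5, -6, -2), d=3 → -e2, X_8=(6, 4, -6, -2)
t=8: X=(6, 4, -6, -2), d=5 → -e3, X_9=(6, 4, -7, -2)
t=9: X=(6, 4, -7, -2), d=1 → -e1, X_10=(5, 4, -7, -2)


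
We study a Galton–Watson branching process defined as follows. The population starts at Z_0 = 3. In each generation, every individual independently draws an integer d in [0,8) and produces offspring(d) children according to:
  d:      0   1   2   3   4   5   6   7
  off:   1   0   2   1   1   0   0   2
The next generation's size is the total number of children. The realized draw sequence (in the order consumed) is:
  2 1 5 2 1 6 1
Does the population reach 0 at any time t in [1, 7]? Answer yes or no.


yes

gen 0: Z_0=3, draws=[2, 1, 5], offspring=[2, 0, 0], Z_1=2
gen 1: Z_1=2, draws=[2, 1], offspring=[2, 0], Z_2=2
gen 2: Z_2=2, draws=[6, 1], offspring=[0, 0], Z_3=0
gen 3: Z_3=0, draws=[], offspring=[], Z_4=0
gen 4: Z_4=0, draws=[], offspring=[], Z_5=0
gen 5: Z_5=0, draws=[], offspring=[], Z_6=0
gen 6: Z_6=0, draws=[], offspring=[], Z_7=0


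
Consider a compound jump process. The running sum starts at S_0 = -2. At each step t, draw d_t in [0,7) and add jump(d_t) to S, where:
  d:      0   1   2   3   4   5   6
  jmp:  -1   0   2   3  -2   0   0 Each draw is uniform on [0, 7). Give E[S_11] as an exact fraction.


Outcome values over d=0..6: [-1, 0, 2, 3, -2, 0, 0]
Σy = 2, Σy² = 18, M = 7
μ = 2/7 = 2/7,  σ² = 18/7 − (2/7)² = 122/49
E[S_11] = -2 + 11·(2/7) = 8/7

8/7


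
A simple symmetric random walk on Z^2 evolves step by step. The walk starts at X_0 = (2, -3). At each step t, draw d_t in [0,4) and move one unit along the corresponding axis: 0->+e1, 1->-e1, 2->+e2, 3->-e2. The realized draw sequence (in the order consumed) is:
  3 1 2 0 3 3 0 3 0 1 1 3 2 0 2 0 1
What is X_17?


(3, -5)

t=0: X=(2, -3), d=3 → -e2, X_1=(2, -4)
t=1: X=(2, -4), d=1 → -e1, X_2=(1, -4)
t=2: X=(1, -4), d=2 → +e2, X_3=(1, -3)
t=3: X=(1, -3), d=0 → +e1, X_4=(2, -3)
t=4: X=(2, -3), d=3 → -e2, X_5=(2, -4)
t=5: X=(2, -4), d=3 → -e2, X_6=(2, -5)
t=6: X=(2, -5), d=0 → +e1, X_7=(3, -5)
t=7: X=(3, -5), d=3 → -e2, X_8=(3, -6)
t=8: X=(3, -6), d=0 → +e1, X_9=(4, -6)
t=9: X=(4, -6), d=1 → -e1, X_10=(3, -6)
t=10: X=(3, -6), d=1 → -e1, X_11=(2, -6)
t=11: X=(2, -6), d=3 → -e2, X_12=(2, -7)
t=12: X=(2, -7), d=2 → +e2, X_13=(2, -6)
t=13: X=(2, -6), d=0 → +e1, X_14=(3, -6)
t=14: X=(3, -6), d=2 → +e2, X_15=(3, -5)
t=15: X=(3, -5), d=0 → +e1, X_16=(4, -5)
t=16: X=(4, -5), d=1 → -e1, X_17=(3, -5)


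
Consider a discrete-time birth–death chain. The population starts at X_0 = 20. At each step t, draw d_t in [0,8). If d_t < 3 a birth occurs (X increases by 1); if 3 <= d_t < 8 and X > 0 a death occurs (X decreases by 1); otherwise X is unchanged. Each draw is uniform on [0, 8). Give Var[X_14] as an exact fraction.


X can drop by at most 1 per step and X_0 = 20 > T = 14, so X_t >= 20 − t >= 6 > 0 for every t <= 14: the floor at 0 (the 'and X > 0' condition) never binds. Hence X_14 = X_0 + Σ_{t<14} Y_t with i.i.d. increments Y_t = y(d_t) ∈ {+1, −1, 0}.
Outcome values over d=0..7: [1, 1, 1, -1, -1, -1, -1, -1]
Σy = -2, Σy² = 8, M = 8
μ = -2/8 = -1/4,  σ² = 8/8 − (-1/4)² = 15/16
Independent increments: Var[X_14] = 14·σ² = 14·(15/16) = 105/8

105/8


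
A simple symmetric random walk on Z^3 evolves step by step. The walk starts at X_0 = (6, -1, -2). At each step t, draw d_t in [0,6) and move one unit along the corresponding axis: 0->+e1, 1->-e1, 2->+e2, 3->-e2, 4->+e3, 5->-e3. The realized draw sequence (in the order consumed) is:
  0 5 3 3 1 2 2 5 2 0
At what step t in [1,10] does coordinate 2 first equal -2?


3

t=0: X=(6, -1, -2), d=0 → +e1, X_1=(7, -1, -2)
t=1: X=(7, -1, -2), d=5 → -e3, X_2=(7, -1, -3)
t=2: X=(7, -1, -3), d=3 → -e2, X_3=(7, -2, -3)
t=3: X=(7, -2, -3), d=3 → -e2, X_4=(7, -3, -3)
t=4: X=(7, -3, -3), d=1 → -e1, X_5=(6, -3, -3)
t=5: X=(6, -3, -3), d=2 → +e2, X_6=(6, -2, -3)
t=6: X=(6, -2, -3), d=2 → +e2, X_7=(6, -1, -3)
t=7: X=(6, -1, -3), d=5 → -e3, X_8=(6, -1, -4)
t=8: X=(6, -1, -4), d=2 → +e2, X_9=(6, 0, -4)
t=9: X=(6, 0, -4), d=0 → +e1, X_10=(7, 0, -4)


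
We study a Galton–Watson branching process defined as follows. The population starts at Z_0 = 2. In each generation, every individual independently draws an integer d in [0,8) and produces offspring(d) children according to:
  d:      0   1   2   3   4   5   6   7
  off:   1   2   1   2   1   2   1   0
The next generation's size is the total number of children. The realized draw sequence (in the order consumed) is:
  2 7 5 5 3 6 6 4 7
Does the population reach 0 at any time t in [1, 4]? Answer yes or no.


gen 0: Z_0=2, draws=[2, 7], offspring=[1, 0], Z_1=1
gen 1: Z_1=1, draws=[5], offspring=[2], Z_2=2
gen 2: Z_2=2, draws=[5, 3], offspring=[2, 2], Z_3=4
gen 3: Z_3=4, draws=[6, 6, 4, 7], offspring=[1, 1, 1, 0], Z_4=3

no


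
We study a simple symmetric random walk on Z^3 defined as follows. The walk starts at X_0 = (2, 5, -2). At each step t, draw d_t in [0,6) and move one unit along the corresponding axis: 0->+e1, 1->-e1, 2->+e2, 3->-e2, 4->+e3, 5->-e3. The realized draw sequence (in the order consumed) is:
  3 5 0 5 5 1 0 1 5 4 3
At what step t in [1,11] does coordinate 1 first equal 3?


3

t=0: X=(2, 5, -2), d=3 → -e2, X_1=(2, 4, -2)
t=1: X=(2, 4, -2), d=5 → -e3, X_2=(2, 4, -3)
t=2: X=(2, 4, -3), d=0 → +e1, X_3=(3, 4, -3)
t=3: X=(3, 4, -3), d=5 → -e3, X_4=(3, 4, -4)
t=4: X=(3, 4, -4), d=5 → -e3, X_5=(3, 4, -5)
t=5: X=(3, 4, -5), d=1 → -e1, X_6=(2, 4, -5)
t=6: X=(2, 4, -5), d=0 → +e1, X_7=(3, 4, -5)
t=7: X=(3, 4, -5), d=1 → -e1, X_8=(2, 4, -5)
t=8: X=(2, 4, -5), d=5 → -e3, X_9=(2, 4, -6)
t=9: X=(2, 4, -6), d=4 → +e3, X_10=(2, 4, -5)
t=10: X=(2, 4, -5), d=3 → -e2, X_11=(2, 3, -5)


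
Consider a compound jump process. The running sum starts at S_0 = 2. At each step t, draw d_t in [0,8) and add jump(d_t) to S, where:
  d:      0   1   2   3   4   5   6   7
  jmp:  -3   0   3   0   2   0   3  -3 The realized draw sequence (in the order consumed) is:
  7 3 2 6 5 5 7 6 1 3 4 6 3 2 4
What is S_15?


t=0: S=2, d=7, jump=-3, S_1=-1
t=1: S=-1, d=3, jump=0, S_2=-1
t=2: S=-1, d=2, jump=3, S_3=2
t=3: S=2, d=6, jump=3, S_4=5
t=4: S=5, d=5, jump=0, S_5=5
t=5: S=5, d=5, jump=0, S_6=5
t=6: S=5, d=7, jump=-3, S_7=2
t=7: S=2, d=6, jump=3, S_8=5
t=8: S=5, d=1, jump=0, S_9=5
t=9: S=5, d=3, jump=0, S_10=5
t=10: S=5, d=4, jump=2, S_11=7
t=11: S=7, d=6, jump=3, S_12=10
t=12: S=10, d=3, jump=0, S_13=10
t=13: S=10, d=2, jump=3, S_14=13
t=14: S=13, d=4, jump=2, S_15=15

15


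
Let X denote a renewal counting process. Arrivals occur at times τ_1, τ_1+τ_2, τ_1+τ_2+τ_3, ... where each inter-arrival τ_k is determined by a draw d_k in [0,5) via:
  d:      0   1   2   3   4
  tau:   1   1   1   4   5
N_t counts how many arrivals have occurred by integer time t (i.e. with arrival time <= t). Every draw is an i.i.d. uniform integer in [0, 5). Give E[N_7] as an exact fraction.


Inter-arrival values over d=0..4: [1, 1, 1, 4, 5]
Each d has probability 1/5, so the pmf of τ is: f(1) = 3/5, f(4) = 1/5, f(5) = 1/5
Renewal equation for m(n) = E[N_n]: condition on τ_1 = k (if k <= n, one arrival plus a fresh copy on the remaining n−k steps): m(n) = F(n) + Σ_{k<=n} f(k)·m(n−k), where F(n) = P(τ <= n) and m(0) = 0
m(1) = F(1) = 3/5
m(2) = F(2) + f(1)·m(1) = 3/5 + 3/5·3/5 = 24/25
m(3) = F(3) + f(1)·m(2) = 3/5 + 3/5·24/25 = 147/125
m(4) = F(4) + f(1)·m(3) = 4/5 + 3/5·147/125 = 941/625
m(5) = F(5) + f(1)·m(4) + f(4)·m(1) = 1 + 3/5·941/625 + 1/5·3/5 = 6323/3125
m(6) = F(6) + f(1)·m(5) + f(4)·m(2) + f(5)·m(1) = 1 + 3/5·6323/3125 + 1/5·24/25 + 1/5·3/5 = 39469/15625
m(7) = F(7) + f(1)·m(6) + f(4)·m(3) + f(5)·m(2) = 1 + 3/5·39469/15625 + 1/5·147/125 + 1/5·24/25 = 229907/78125
E[N_7] = m(7) = 229907/78125

229907/78125


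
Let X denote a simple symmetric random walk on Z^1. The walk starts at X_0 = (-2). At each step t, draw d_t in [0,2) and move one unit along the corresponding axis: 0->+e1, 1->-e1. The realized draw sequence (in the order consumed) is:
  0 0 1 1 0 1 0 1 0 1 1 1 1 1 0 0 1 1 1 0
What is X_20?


t=0: X=(-2), d=0 → +e1, X_1=(-1)
t=1: X=(-1), d=0 → +e1, X_2=(0)
t=2: X=(0), d=1 → -e1, X_3=(-1)
t=3: X=(-1), d=1 → -e1, X_4=(-2)
t=4: X=(-2), d=0 → +e1, X_5=(-1)
t=5: X=(-1), d=1 → -e1, X_6=(-2)
t=6: X=(-2), d=0 → +e1, X_7=(-1)
t=7: X=(-1), d=1 → -e1, X_8=(-2)
t=8: X=(-2), d=0 → +e1, X_9=(-1)
t=9: X=(-1), d=1 → -e1, X_10=(-2)
t=10: X=(-2), d=1 → -e1, X_11=(-3)
t=11: X=(-3), d=1 → -e1, X_12=(-4)
t=12: X=(-4), d=1 → -e1, X_13=(-5)
t=13: X=(-5), d=1 → -e1, X_14=(-6)
t=14: X=(-6), d=0 → +e1, X_15=(-5)
t=15: X=(-5), d=0 → +e1, X_16=(-4)
t=16: X=(-4), d=1 → -e1, X_17=(-5)
t=17: X=(-5), d=1 → -e1, X_18=(-6)
t=18: X=(-6), d=1 → -e1, X_19=(-7)
t=19: X=(-7), d=0 → +e1, X_20=(-6)

(-6)


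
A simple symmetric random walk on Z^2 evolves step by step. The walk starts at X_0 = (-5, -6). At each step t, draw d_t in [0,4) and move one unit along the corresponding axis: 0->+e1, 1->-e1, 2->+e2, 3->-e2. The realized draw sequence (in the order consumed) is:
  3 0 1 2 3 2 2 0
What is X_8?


(-4, -5)

t=0: X=(-5, -6), d=3 → -e2, X_1=(-5, -7)
t=1: X=(-5, -7), d=0 → +e1, X_2=(-4, -7)
t=2: X=(-4, -7), d=1 → -e1, X_3=(-5, -7)
t=3: X=(-5, -7), d=2 → +e2, X_4=(-5, -6)
t=4: X=(-5, -6), d=3 → -e2, X_5=(-5, -7)
t=5: X=(-5, -7), d=2 → +e2, X_6=(-5, -6)
t=6: X=(-5, -6), d=2 → +e2, X_7=(-5, -5)
t=7: X=(-5, -5), d=0 → +e1, X_8=(-4, -5)


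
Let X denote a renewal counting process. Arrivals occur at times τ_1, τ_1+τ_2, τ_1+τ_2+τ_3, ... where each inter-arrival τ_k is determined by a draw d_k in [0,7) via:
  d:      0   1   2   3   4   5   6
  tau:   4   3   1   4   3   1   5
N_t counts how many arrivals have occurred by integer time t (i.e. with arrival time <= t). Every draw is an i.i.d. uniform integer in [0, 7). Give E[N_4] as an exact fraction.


2718/2401

Inter-arrival values over d=0..6: [4, 3, 1, 4, 3, 1, 5]
Each d has probability 1/7, so the pmf of τ is: f(1) = 2/7, f(3) = 2/7, f(4) = 2/7, f(5) = 1/7
Renewal equation for m(n) = E[N_n]: condition on τ_1 = k (if k <= n, one arrival plus a fresh copy on the remaining n−k steps): m(n) = F(n) + Σ_{k<=n} f(k)·m(n−k), where F(n) = P(τ <= n) and m(0) = 0
m(1) = F(1) = 2/7
m(2) = F(2) + f(1)·m(1) = 2/7 + 2/7·2/7 = 18/49
m(3) = F(3) + f(1)·m(2) = 4/7 + 2/7·18/49 = 232/343
m(4) = F(4) + f(1)·m(3) + f(3)·m(1) = 6/7 + 2/7·232/343 + 2/7·2/7 = 2718/2401
E[N_4] = m(4) = 2718/2401


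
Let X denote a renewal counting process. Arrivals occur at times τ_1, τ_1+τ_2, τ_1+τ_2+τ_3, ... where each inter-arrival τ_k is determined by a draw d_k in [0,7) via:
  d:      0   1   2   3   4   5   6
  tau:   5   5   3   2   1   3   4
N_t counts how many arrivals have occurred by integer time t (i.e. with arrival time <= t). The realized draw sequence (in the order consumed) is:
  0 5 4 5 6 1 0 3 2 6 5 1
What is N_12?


draw d_1=0: τ_1=5, arrival time A_1=5
draw d_2=5: τ_2=3, arrival time A_2=8
draw d_3=4: τ_3=1, arrival time A_3=9
draw d_4=5: τ_4=3, arrival time A_4=12
draw d_5=6: τ_5=4, arrival time A_5=16
draw d_6=1: τ_6=5, arrival time A_6=21
draw d_7=0: τ_7=5, arrival time A_7=26
draw d_8=3: τ_8=2, arrival time A_8=28
draw d_9=2: τ_9=3, arrival time A_9=31
draw d_10=6: τ_10=4, arrival time A_10=35
draw d_11=5: τ_11=3, arrival time A_11=38
draw d_12=1: τ_12=5, arrival time A_12=43
N_t over t=0..12: 0:0 1:0 2:0 3:0 4:0 5:1 6:1 7:1 8:2 9:3 10:3 11:3 12:4

4


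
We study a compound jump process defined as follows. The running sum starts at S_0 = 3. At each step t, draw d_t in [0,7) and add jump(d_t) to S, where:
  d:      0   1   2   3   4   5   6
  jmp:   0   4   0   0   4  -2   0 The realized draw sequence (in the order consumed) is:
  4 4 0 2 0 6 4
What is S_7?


15

t=0: S=3, d=4, jump=4, S_1=7
t=1: S=7, d=4, jump=4, S_2=11
t=2: S=11, d=0, jump=0, S_3=11
t=3: S=11, d=2, jump=0, S_4=11
t=4: S=11, d=0, jump=0, S_5=11
t=5: S=11, d=6, jump=0, S_6=11
t=6: S=11, d=4, jump=4, S_7=15


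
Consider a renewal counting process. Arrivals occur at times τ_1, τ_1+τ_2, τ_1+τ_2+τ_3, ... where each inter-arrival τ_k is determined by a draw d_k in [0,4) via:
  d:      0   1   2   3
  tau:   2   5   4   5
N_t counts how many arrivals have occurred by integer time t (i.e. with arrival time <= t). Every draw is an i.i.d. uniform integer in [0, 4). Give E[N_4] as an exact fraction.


Inter-arrival values over d=0..3: [2, 5, 4, 5]
Each d has probability 1/4, so the pmf of τ is: f(2) = 1/4, f(4) = 1/4, f(5) = 1/2
Renewal equation for m(n) = E[N_n]: condition on τ_1 = k (if k <= n, one arrival plus a fresh copy on the remaining n−k steps): m(n) = F(n) + Σ_{k<=n} f(k)·m(n−k), where F(n) = P(τ <= n) and m(0) = 0
m(1) = F(1) = 0
m(2) = F(2) = 1/4
m(3) = F(3) = 1/4
m(4) = F(4) + f(2)·m(2) = 1/2 + 1/4·1/4 = 9/16
E[N_4] = m(4) = 9/16

9/16


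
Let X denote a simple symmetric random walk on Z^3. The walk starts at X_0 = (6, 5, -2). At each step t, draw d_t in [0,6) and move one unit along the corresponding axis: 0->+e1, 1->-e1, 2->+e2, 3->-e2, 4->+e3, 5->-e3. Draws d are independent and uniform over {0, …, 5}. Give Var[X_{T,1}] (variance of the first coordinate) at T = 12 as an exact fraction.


4

Outcome values over d=0..5: [1, -1, 0, 0, 0, 0]
Σy = 0, Σy² = 2, M = 6
μ = 0/6 = 0,  σ² = 2/6 − (0)² = 1/3
Independent increments: Var[X_12] = 12·σ² = 12·(1/3) = 4


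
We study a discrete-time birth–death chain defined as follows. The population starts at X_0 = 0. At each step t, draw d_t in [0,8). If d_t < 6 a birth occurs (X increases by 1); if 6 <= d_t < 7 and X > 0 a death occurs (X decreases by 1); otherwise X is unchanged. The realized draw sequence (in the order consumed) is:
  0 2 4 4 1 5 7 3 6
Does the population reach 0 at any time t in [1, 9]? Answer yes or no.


t=0: X=0, d=0 → birth, X_1=1
t=1: X=1, d=2 → birth, X_2=2
t=2: X=2, d=4 → birth, X_3=3
t=3: X=3, d=4 → birth, X_4=4
t=4: X=4, d=1 → birth, X_5=5
t=5: X=5, d=5 → birth, X_6=6
t=6: X=6, d=7 → hold, X_7=6
t=7: X=6, d=3 → birth, X_8=7
t=8: X=7, d=6 → death, X_9=6

no


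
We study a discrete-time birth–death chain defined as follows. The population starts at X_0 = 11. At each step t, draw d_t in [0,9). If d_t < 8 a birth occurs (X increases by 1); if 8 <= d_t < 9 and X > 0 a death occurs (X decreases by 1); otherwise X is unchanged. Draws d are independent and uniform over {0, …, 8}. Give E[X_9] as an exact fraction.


X can drop by at most 1 per step and X_0 = 11 > T = 9, so X_t >= 11 − t >= 2 > 0 for every t <= 9: the floor at 0 (the 'and X > 0' condition) never binds. Hence X_9 = X_0 + Σ_{t<9} Y_t with i.i.d. increments Y_t = y(d_t) ∈ {+1, −1, 0}.
Outcome values over d=0..8: [1, 1, 1, 1, 1, 1, 1, 1, -1]
Σy = 7, Σy² = 9, M = 9
μ = 7/9 = 7/9,  σ² = 9/9 − (7/9)² = 32/81
E[X_9] = 11 + 9·(7/9) = 18

18


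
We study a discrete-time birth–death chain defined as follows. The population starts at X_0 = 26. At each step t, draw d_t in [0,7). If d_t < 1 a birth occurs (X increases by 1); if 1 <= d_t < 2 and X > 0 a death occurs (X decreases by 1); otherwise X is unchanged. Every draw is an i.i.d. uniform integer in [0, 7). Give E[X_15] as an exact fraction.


X can drop by at most 1 per step and X_0 = 26 > T = 15, so X_t >= 26 − t >= 11 > 0 for every t <= 15: the floor at 0 (the 'and X > 0' condition) never binds. Hence X_15 = X_0 + Σ_{t<15} Y_t with i.i.d. increments Y_t = y(d_t) ∈ {+1, −1, 0}.
Outcome values over d=0..6: [1, -1, 0, 0, 0, 0, 0]
Σy = 0, Σy² = 2, M = 7
μ = 0/7 = 0,  σ² = 2/7 − (0)² = 2/7
E[X_15] = 26 + 15·(0) = 26

26


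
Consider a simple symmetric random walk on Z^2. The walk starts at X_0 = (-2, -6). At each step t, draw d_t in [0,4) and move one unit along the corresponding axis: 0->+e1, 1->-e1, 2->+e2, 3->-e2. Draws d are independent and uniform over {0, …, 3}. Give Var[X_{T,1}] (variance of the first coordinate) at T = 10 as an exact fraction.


Outcome values over d=0..3: [1, -1, 0, 0]
Σy = 0, Σy² = 2, M = 4
μ = 0/4 = 0,  σ² = 2/4 − (0)² = 1/2
Independent increments: Var[X_10] = 10·σ² = 10·(1/2) = 5

5


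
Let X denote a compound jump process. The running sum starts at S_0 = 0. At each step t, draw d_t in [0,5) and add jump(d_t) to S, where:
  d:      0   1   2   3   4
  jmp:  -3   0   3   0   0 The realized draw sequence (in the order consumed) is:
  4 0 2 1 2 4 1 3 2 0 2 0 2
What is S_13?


6

t=0: S=0, d=4, jump=0, S_1=0
t=1: S=0, d=0, jump=-3, S_2=-3
t=2: S=-3, d=2, jump=3, S_3=0
t=3: S=0, d=1, jump=0, S_4=0
t=4: S=0, d=2, jump=3, S_5=3
t=5: S=3, d=4, jump=0, S_6=3
t=6: S=3, d=1, jump=0, S_7=3
t=7: S=3, d=3, jump=0, S_8=3
t=8: S=3, d=2, jump=3, S_9=6
t=9: S=6, d=0, jump=-3, S_10=3
t=10: S=3, d=2, jump=3, S_11=6
t=11: S=6, d=0, jump=-3, S_12=3
t=12: S=3, d=2, jump=3, S_13=6


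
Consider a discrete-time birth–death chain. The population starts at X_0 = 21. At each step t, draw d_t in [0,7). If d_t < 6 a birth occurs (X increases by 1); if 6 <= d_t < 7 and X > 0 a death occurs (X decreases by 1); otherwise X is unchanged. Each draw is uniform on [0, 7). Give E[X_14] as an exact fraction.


X can drop by at most 1 per step and X_0 = 21 > T = 14, so X_t >= 21 − t >= 7 > 0 for every t <= 14: the floor at 0 (the 'and X > 0' condition) never binds. Hence X_14 = X_0 + Σ_{t<14} Y_t with i.i.d. increments Y_t = y(d_t) ∈ {+1, −1, 0}.
Outcome values over d=0..6: [1, 1, 1, 1, 1, 1, -1]
Σy = 5, Σy² = 7, M = 7
μ = 5/7 = 5/7,  σ² = 7/7 − (5/7)² = 24/49
E[X_14] = 21 + 14·(5/7) = 31

31


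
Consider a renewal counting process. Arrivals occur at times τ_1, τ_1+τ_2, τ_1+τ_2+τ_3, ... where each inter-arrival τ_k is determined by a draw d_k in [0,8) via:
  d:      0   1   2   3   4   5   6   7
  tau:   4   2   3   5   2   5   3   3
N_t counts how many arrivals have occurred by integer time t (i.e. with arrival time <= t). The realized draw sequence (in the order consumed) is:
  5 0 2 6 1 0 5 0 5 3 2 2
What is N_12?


3

draw d_1=5: τ_1=5, arrival time A_1=5
draw d_2=0: τ_2=4, arrival time A_2=9
draw d_3=2: τ_3=3, arrival time A_3=12
draw d_4=6: τ_4=3, arrival time A_4=15
draw d_5=1: τ_5=2, arrival time A_5=17
draw d_6=0: τ_6=4, arrival time A_6=21
draw d_7=5: τ_7=5, arrival time A_7=26
draw d_8=0: τ_8=4, arrival time A_8=30
draw d_9=5: τ_9=5, arrival time A_9=35
draw d_10=3: τ_10=5, arrival time A_10=40
draw d_11=2: τ_11=3, arrival time A_11=43
draw d_12=2: τ_12=3, arrival time A_12=46
N_t over t=0..12: 0:0 1:0 2:0 3:0 4:0 5:1 6:1 7:1 8:1 9:2 10:2 11:2 12:3


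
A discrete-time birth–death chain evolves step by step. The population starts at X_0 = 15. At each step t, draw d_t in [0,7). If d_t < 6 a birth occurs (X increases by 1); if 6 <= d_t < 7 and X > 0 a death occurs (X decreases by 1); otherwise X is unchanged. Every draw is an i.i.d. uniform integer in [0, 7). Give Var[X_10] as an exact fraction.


240/49

X can drop by at most 1 per step and X_0 = 15 > T = 10, so X_t >= 15 − t >= 5 > 0 for every t <= 10: the floor at 0 (the 'and X > 0' condition) never binds. Hence X_10 = X_0 + Σ_{t<10} Y_t with i.i.d. increments Y_t = y(d_t) ∈ {+1, −1, 0}.
Outcome values over d=0..6: [1, 1, 1, 1, 1, 1, -1]
Σy = 5, Σy² = 7, M = 7
μ = 5/7 = 5/7,  σ² = 7/7 − (5/7)² = 24/49
Independent increments: Var[X_10] = 10·σ² = 10·(24/49) = 240/49


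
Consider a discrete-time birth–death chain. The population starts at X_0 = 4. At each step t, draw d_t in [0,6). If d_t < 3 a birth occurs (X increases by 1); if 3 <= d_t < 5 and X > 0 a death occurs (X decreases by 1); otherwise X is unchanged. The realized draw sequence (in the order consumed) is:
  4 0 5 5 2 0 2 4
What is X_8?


6

t=0: X=4, d=4 → death, X_1=3
t=1: X=3, d=0 → birth, X_2=4
t=2: X=4, d=5 → hold, X_3=4
t=3: X=4, d=5 → hold, X_4=4
t=4: X=4, d=2 → birth, X_5=5
t=5: X=5, d=0 → birth, X_6=6
t=6: X=6, d=2 → birth, X_7=7
t=7: X=7, d=4 → death, X_8=6


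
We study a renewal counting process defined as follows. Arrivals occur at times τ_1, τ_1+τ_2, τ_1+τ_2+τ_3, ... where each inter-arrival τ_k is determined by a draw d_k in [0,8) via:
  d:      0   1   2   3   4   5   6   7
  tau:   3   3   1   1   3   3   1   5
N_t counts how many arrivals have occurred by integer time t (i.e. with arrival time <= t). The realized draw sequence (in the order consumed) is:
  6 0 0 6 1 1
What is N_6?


2

draw d_1=6: τ_1=1, arrival time A_1=1
draw d_2=0: τ_2=3, arrival time A_2=4
draw d_3=0: τ_3=3, arrival time A_3=7
draw d_4=6: τ_4=1, arrival time A_4=8
draw d_5=1: τ_5=3, arrival time A_5=11
draw d_6=1: τ_6=3, arrival time A_6=14
N_t over t=0..6: 0:0 1:1 2:1 3:1 4:2 5:2 6:2


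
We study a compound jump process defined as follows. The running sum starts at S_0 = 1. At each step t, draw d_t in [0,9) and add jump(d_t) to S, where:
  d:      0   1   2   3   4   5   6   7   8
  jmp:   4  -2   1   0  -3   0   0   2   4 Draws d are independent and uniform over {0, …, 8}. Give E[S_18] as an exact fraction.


13

Outcome values over d=0..8: [4, -2, 1, 0, -3, 0, 0, 2, 4]
Σy = 6, Σy² = 50, M = 9
μ = 6/9 = 2/3,  σ² = 50/9 − (2/3)² = 46/9
E[S_18] = 1 + 18·(2/3) = 13


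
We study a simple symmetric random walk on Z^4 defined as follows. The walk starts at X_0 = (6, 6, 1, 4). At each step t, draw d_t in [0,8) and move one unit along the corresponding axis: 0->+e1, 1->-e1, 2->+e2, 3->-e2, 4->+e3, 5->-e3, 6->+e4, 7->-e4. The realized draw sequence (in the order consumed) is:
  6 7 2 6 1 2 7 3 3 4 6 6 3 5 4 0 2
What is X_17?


(6, 6, 2, 6)

t=0: X=(6, 6, 1, 4), d=6 → +e4, X_1=(6, 6, 1, 5)
t=1: X=(6, 6, 1, 5), d=7 → -e4, X_2=(6, 6, 1, 4)
t=2: X=(6, 6, 1, 4), d=2 → +e2, X_3=(6, 7, 1, 4)
t=3: X=(6, 7, 1, 4), d=6 → +e4, X_4=(6, 7, 1, 5)
t=4: X=(6, 7, 1, 5), d=1 → -e1, X_5=(5, 7, 1, 5)
t=5: X=(5, 7, 1, 5), d=2 → +e2, X_6=(5, 8, 1, 5)
t=6: X=(5, 8, 1, 5), d=7 → -e4, X_7=(5, 8, 1, 4)
t=7: X=(5, 8, 1, 4), d=3 → -e2, X_8=(5, 7, 1, 4)
t=8: X=(5, 7, 1, 4), d=3 → -e2, X_9=(5, 6, 1, 4)
t=9: X=(5, 6, 1, 4), d=4 → +e3, X_10=(5, 6, 2, 4)
t=10: X=(5, 6, 2, 4), d=6 → +e4, X_11=(5, 6, 2, 5)
t=11: X=(5, 6, 2, 5), d=6 → +e4, X_12=(5, 6, 2, 6)
t=12: X=(5, 6, 2, 6), d=3 → -e2, X_13=(5, 5, 2, 6)
t=13: X=(5, 5, 2, 6), d=5 → -e3, X_14=(5, 5, 1, 6)
t=14: X=(5, 5, 1, 6), d=4 → +e3, X_15=(5, 5, 2, 6)
t=15: X=(5, 5, 2, 6), d=0 → +e1, X_16=(6, 5, 2, 6)
t=16: X=(6, 5, 2, 6), d=2 → +e2, X_17=(6, 6, 2, 6)


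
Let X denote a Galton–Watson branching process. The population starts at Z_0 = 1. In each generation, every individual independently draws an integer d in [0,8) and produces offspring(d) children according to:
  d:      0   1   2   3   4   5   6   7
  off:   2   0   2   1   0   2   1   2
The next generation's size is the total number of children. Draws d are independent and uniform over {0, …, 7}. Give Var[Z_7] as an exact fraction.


10611734375/268435456

Outcome values over d=0..7: [2, 0, 2, 1, 0, 2, 1, 2]
Σy = 10, Σy² = 18, M = 8
μ = 10/8 = 5/4,  σ² = 18/8 − (5/4)² = 11/16
V_0 = 0, E_0 = 1
V_1 = 11/16·E_0 + (5/4)²·V_0 = 11/16;  E_1 = 5/4
V_2 = 11/16·E_1 + (5/4)²·V_1 = 495/256;  E_2 = 25/16
V_3 = 11/16·E_2 + (5/4)²·V_2 = 16775/4096;  E_3 = 125/64
V_4 = 11/16·E_3 + (5/4)²·V_3 = 507375/65536;  E_4 = 625/256
V_5 = 11/16·E_4 + (5/4)²·V_4 = 14444375/1048576;  E_5 = 3125/1024
V_6 = 11/16·E_5 + (5/4)²·V_5 = 396309375/16777216;  E_6 = 15625/4096
V_7 = 11/16·E_6 + (5/4)²·V_6 = 10611734375/268435456;  E_7 = 78125/16384


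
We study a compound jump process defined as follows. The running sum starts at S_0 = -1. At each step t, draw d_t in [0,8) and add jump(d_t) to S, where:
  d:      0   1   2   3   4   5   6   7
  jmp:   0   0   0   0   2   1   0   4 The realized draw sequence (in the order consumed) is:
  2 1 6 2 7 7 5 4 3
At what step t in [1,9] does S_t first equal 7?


t=0: S=-1, d=2, jump=0, S_1=-1
t=1: S=-1, d=1, jump=0, S_2=-1
t=2: S=-1, d=6, jump=0, S_3=-1
t=3: S=-1, d=2, jump=0, S_4=-1
t=4: S=-1, d=7, jump=4, S_5=3
t=5: S=3, d=7, jump=4, S_6=7
t=6: S=7, d=5, jump=1, S_7=8
t=7: S=8, d=4, jump=2, S_8=10
t=8: S=10, d=3, jump=0, S_9=10

6


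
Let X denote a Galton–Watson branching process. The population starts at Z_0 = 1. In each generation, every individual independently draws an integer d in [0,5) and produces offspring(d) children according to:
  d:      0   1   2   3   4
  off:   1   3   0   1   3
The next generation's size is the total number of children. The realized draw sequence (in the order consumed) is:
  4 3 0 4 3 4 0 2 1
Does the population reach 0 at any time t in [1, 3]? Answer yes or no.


gen 0: Z_0=1, draws=[4], offspring=[3], Z_1=3
gen 1: Z_1=3, draws=[3, 0, 4], offspring=[1, 1, 3], Z_2=5
gen 2: Z_2=5, draws=[3, 4, 0, 2, 1], offspring=[1, 3, 1, 0, 3], Z_3=8

no


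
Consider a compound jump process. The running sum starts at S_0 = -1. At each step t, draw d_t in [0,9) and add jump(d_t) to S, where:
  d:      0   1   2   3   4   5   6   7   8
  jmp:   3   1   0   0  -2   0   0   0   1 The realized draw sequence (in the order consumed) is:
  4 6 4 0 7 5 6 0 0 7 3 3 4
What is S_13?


t=0: S=-1, d=4, jump=-2, S_1=-3
t=1: S=-3, d=6, jump=0, S_2=-3
t=2: S=-3, d=4, jump=-2, S_3=-5
t=3: S=-5, d=0, jump=3, S_4=-2
t=4: S=-2, d=7, jump=0, S_5=-2
t=5: S=-2, d=5, jump=0, S_6=-2
t=6: S=-2, d=6, jump=0, S_7=-2
t=7: S=-2, d=0, jump=3, S_8=1
t=8: S=1, d=0, jump=3, S_9=4
t=9: S=4, d=7, jump=0, S_10=4
t=10: S=4, d=3, jump=0, S_11=4
t=11: S=4, d=3, jump=0, S_12=4
t=12: S=4, d=4, jump=-2, S_13=2

2


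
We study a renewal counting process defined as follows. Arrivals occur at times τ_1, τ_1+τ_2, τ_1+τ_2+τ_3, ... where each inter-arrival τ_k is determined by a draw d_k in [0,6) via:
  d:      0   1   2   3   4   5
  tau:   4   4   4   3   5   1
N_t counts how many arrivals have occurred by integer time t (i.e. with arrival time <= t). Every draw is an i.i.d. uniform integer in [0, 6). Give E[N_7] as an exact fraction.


Inter-arrival values over d=0..5: [4, 4, 4, 3, 5, 1]
Each d has probability 1/6, so the pmf of τ is: f(1) = 1/6, f(3) = 1/6, f(4) = 1/2, f(5) = 1/6
Renewal equation for m(n) = E[N_n]: condition on τ_1 = k (if k <= n, one arrival plus a fresh copy on the remaining n−k steps): m(n) = F(n) + Σ_{k<=n} f(k)·m(n−k), where F(n) = P(τ <= n) and m(0) = 0
m(1) = F(1) = 1/6
m(2) = F(2) + f(1)·m(1) = 1/6 + 1/6·1/6 = 7/36
m(3) = F(3) + f(1)·m(2) = 1/3 + 1/6·7/36 = 79/216
m(4) = F(4) + f(1)·m(3) + f(3)·m(1) = 5/6 + 1/6·79/216 + 1/6·1/6 = 1195/1296
m(5) = F(5) + f(1)·m(4) + f(3)·m(2) + f(4)·m(1) = 1 + 1/6·1195/1296 + 1/6·7/36 + 1/2·1/6 = 9871/7776
m(6) = F(6) + f(1)·m(5) + f(3)·m(3) + f(4)·m(2) + f(5)·m(1) = 1 + 1/6·9871/7776 + 1/6·79/216 + 1/2·7/36 + 1/6·1/6 = 65203/46656
m(7) = F(7) + f(1)·m(6) + f(3)·m(4) + f(4)·m(3) + f(5)·m(2) = 1 + 1/6·65203/46656 + 1/6·1195/1296 + 1/2·79/216 + 1/6·7/36 = 448423/279936
E[N_7] = m(7) = 448423/279936

448423/279936


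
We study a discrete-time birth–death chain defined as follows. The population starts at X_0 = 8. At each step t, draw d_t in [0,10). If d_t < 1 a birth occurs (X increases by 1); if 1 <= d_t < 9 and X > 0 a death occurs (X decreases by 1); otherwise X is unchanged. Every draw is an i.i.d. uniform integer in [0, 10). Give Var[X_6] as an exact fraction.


X can drop by at most 1 per step and X_0 = 8 > T = 6, so X_t >= 8 − t >= 2 > 0 for every t <= 6: the floor at 0 (the 'and X > 0' condition) never binds. Hence X_6 = X_0 + Σ_{t<6} Y_t with i.i.d. increments Y_t = y(d_t) ∈ {+1, −1, 0}.
Outcome values over d=0..9: [1, -1, -1, -1, -1, -1, -1, -1, -1, 0]
Σy = -7, Σy² = 9, M = 10
μ = -7/10 = -7/10,  σ² = 9/10 − (-7/10)² = 41/100
Independent increments: Var[X_6] = 6·σ² = 6·(41/100) = 123/50

123/50


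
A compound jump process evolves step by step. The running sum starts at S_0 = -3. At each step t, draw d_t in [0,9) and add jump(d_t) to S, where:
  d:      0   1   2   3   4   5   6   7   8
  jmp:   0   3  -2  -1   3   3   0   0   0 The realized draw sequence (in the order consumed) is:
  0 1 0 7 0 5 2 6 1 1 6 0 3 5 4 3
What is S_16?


t=0: S=-3, d=0, jump=0, S_1=-3
t=1: S=-3, d=1, jump=3, S_2=0
t=2: S=0, d=0, jump=0, S_3=0
t=3: S=0, d=7, jump=0, S_4=0
t=4: S=0, d=0, jump=0, S_5=0
t=5: S=0, d=5, jump=3, S_6=3
t=6: S=3, d=2, jump=-2, S_7=1
t=7: S=1, d=6, jump=0, S_8=1
t=8: S=1, d=1, jump=3, S_9=4
t=9: S=4, d=1, jump=3, S_10=7
t=10: S=7, d=6, jump=0, S_11=7
t=11: S=7, d=0, jump=0, S_12=7
t=12: S=7, d=3, jump=-1, S_13=6
t=13: S=6, d=5, jump=3, S_14=9
t=14: S=9, d=4, jump=3, S_15=12
t=15: S=12, d=3, jump=-1, S_16=11

11


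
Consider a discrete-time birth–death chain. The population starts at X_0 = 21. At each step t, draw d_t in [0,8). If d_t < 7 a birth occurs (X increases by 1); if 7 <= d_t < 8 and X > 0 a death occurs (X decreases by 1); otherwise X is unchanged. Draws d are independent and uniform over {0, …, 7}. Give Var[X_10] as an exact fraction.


X can drop by at most 1 per step and X_0 = 21 > T = 10, so X_t >= 21 − t >= 11 > 0 for every t <= 10: the floor at 0 (the 'and X > 0' condition) never binds. Hence X_10 = X_0 + Σ_{t<10} Y_t with i.i.d. increments Y_t = y(d_t) ∈ {+1, −1, 0}.
Outcome values over d=0..7: [1, 1, 1, 1, 1, 1, 1, -1]
Σy = 6, Σy² = 8, M = 8
μ = 6/8 = 3/4,  σ² = 8/8 − (3/4)² = 7/16
Independent increments: Var[X_10] = 10·σ² = 10·(7/16) = 35/8

35/8


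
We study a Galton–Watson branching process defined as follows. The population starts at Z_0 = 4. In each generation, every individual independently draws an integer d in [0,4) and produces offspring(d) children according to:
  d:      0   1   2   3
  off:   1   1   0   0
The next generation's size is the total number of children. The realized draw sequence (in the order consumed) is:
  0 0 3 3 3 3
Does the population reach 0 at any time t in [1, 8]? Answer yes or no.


gen 0: Z_0=4, draws=[0, 0, 3, 3], offspring=[1, 1, 0, 0], Z_1=2
gen 1: Z_1=2, draws=[3, 3], offspring=[0, 0], Z_2=0
gen 2: Z_2=0, draws=[], offspring=[], Z_3=0
gen 3: Z_3=0, draws=[], offspring=[], Z_4=0
gen 4: Z_4=0, draws=[], offspring=[], Z_5=0
gen 5: Z_5=0, draws=[], offspring=[], Z_6=0
gen 6: Z_6=0, draws=[], offspring=[], Z_7=0
gen 7: Z_7=0, draws=[], offspring=[], Z_8=0

yes


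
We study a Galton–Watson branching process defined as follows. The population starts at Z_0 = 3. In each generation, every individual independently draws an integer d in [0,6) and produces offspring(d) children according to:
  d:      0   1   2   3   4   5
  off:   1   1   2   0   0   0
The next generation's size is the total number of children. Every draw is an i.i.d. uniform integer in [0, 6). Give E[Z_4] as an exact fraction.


16/27

Outcome values over d=0..5: [1, 1, 2, 0, 0, 0]
Σy = 4, Σy² = 6, M = 6
μ = 4/6 = 2/3,  σ² = 6/6 − (2/3)² = 5/9
E[Z_0] = 3
E[Z_1] = 2/3·E[Z_0] = 2
E[Z_2] = 2/3·E[Z_1] = 4/3
E[Z_3] = 2/3·E[Z_2] = 8/9
E[Z_4] = 2/3·E[Z_3] = 16/27


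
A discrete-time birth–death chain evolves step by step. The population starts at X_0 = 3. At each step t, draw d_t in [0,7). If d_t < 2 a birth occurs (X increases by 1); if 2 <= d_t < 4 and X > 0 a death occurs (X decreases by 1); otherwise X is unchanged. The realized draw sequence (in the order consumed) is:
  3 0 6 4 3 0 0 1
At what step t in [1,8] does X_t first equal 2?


t=0: X=3, d=3 → death, X_1=2
t=1: X=2, d=0 → birth, X_2=3
t=2: X=3, d=6 → hold, X_3=3
t=3: X=3, d=4 → hold, X_4=3
t=4: X=3, d=3 → death, X_5=2
t=5: X=2, d=0 → birth, X_6=3
t=6: X=3, d=0 → birth, X_7=4
t=7: X=4, d=1 → birth, X_8=5

1
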